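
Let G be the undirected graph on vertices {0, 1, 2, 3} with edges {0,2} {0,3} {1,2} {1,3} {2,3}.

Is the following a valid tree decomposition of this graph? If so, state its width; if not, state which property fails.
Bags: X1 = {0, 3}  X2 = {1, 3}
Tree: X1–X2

A tree decomposition must satisfy three properties: every vertex lies in some bag; for every edge, both endpoints lie together in some bag; and for every vertex, the bags containing it form a connected subtree. Here vertex 2 appears in no bag, so the decomposition is invalid.

No — vertex 2 appears in no bag.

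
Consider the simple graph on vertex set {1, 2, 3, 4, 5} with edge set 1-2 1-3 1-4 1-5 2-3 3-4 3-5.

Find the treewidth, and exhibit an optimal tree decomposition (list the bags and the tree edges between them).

Each bag holds 3 vertices, so the decomposition has width 2, which upper-bounds the treewidth. Conversely, {1, 2, 3} is a clique of size 3, and the vertices of any clique must share a bag in every tree decomposition; so some bag has ≥ 3 vertices and tw(G) ≥ 2. Combining the bounds, tw(G) = 2.

Treewidth 2.
Bags: B1 = {1, 3, 4}  B2 = {1, 3, 5}  B3 = {1, 2, 3}
Tree: B1–B2, B2–B3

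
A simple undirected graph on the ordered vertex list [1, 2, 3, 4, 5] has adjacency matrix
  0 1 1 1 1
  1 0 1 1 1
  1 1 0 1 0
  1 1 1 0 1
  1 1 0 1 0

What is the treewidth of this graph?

3

A width-3 tree decomposition is:
Bags: B1 = {1, 2, 3, 4}  B2 = {1, 2, 4, 5}
Tree: B1–B2
Every bag has size at most 4, so the width is 4 − 1 = 3 and tw(G) ≤ 3. For the lower bound, the 4 vertices {1, 2, 3, 4} are pairwise adjacent, and any tree decomposition puts a clique entirely inside one bag — forcing width ≥ 3. Therefore the treewidth is 3.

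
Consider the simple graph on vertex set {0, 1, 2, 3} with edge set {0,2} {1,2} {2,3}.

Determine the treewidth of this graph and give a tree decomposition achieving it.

Treewidth 1.
One optimal decomposition is:
Bags: B1 = {1, 2}  B2 = {0, 2}  B3 = {2, 3}
Tree: B1–B2, B1–B3

Every bag has size at most 2, so the width is 2 − 1 = 1 and tw(G) ≤ 1. Since G has at least one edge (e.g. 2–1), it is not an edgeless graph, so tw(G) ≥ 1. Hence tw(G) = 1 exactly.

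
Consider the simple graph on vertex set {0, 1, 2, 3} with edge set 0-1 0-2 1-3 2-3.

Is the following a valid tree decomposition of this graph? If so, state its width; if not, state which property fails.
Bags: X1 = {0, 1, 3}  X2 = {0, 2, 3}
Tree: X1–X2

Yes; width 2.

Vertex coverage: the bags together contain {0, 1, 2, 3}, the full vertex set. Edge coverage: each edge of G has both endpoints in at least one bag. Running intersection: for every vertex, the bags containing it form a connected subtree. All three properties hold, so this is a valid tree decomposition of width max|bag| − 1 = 2, and hence tw(G) ≤ 2.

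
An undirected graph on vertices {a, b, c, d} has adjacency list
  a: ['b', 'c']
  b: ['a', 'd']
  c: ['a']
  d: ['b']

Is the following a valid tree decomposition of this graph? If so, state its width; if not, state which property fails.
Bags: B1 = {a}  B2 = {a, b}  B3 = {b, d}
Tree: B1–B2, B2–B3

No — vertex c appears in no bag.

A tree decomposition must satisfy three properties: every vertex lies in some bag; for every edge, both endpoints lie together in some bag; and for every vertex, the bags containing it form a connected subtree. Here vertex c appears in no bag, so the decomposition is invalid.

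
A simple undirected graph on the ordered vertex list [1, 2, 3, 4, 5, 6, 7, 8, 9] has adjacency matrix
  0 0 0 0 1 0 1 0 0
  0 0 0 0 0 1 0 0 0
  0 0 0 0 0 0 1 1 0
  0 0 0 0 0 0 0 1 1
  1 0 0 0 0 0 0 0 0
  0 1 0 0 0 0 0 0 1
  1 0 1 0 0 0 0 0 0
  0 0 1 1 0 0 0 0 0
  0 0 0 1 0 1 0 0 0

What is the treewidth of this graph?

A width-1 tree decomposition is:
Bags: B1 = {2, 6}  B2 = {6, 9}  B3 = {4, 9}  B4 = {4, 8}  B5 = {3, 8}  B6 = {3, 7}  B7 = {1, 7}  B8 = {1, 5}
Tree: B1–B2, B2–B3, B3–B4, B4–B5, B5–B6, B6–B7, B7–B8
Every bag has size at most 2, so the width is 2 − 1 = 1 and tw(G) ≤ 1. Any graph with an edge has treewidth ≥ 1, and G has the edge 2–6. Therefore the treewidth is 1.

1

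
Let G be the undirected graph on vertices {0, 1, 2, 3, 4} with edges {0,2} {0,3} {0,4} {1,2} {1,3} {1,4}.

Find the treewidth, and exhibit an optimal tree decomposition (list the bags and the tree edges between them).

Treewidth 2.
One optimal decomposition is:
Bags: B1 = {0, 1, 4}  B2 = {0, 1, 3}  B3 = {0, 1, 2}
Tree: B1–B2, B2–B3

The largest bag has 3 vertices, giving width 2; this decomposition certifies tw(G) ≤ 2. Since 1–4–0–3–1 is a cycle in G, G is not acyclic. Forests are exactly the graphs of treewidth ≤ 1, so tw(G) ≥ 2. Hence tw(G) = 2 exactly.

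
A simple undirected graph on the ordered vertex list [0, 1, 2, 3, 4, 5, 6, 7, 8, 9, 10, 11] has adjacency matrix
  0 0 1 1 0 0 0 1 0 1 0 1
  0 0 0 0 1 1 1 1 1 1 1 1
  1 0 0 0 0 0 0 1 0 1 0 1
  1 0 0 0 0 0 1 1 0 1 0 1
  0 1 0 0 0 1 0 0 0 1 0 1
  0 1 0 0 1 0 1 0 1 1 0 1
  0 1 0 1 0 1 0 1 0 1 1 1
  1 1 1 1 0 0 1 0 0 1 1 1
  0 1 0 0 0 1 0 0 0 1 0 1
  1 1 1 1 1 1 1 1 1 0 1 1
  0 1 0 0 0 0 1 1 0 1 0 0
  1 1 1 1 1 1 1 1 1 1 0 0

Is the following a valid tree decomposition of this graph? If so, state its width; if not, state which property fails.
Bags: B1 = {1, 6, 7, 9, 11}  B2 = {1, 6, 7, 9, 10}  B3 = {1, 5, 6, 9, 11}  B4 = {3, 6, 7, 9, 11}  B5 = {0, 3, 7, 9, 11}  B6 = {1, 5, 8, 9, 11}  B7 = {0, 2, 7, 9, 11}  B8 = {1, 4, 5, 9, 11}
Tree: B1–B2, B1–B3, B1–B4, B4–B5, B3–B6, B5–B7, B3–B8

Yes; width 4.

Vertex coverage: the bags together contain {0, 1, 2, 3, 4, 5, 6, 7, 8, 9, 10, 11}, the full vertex set. Edge coverage: each edge of G has both endpoints in at least one bag. Running intersection: for every vertex, the bags containing it form a connected subtree. All three properties hold, so this is a valid tree decomposition of width max|bag| − 1 = 4, and hence tw(G) ≤ 4.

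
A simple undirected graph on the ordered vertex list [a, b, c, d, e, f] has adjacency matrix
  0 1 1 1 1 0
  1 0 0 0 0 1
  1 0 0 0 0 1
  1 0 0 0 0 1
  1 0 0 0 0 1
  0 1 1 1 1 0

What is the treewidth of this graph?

2

A width-2 tree decomposition is:
Bags: B1 = {a, c, f}  B2 = {a, d, f}  B3 = {a, e, f}  B4 = {a, b, f}
Tree: B1–B2, B2–B3, B3–B4
Each bag holds 3 vertices, so the decomposition has width 2, which upper-bounds the treewidth. For the lower bound, G contains the cycle f–c–a–d–f, so G is not a forest; only forests have treewidth ≤ 1, hence tw(G) ≥ 2. Hence tw(G) = 2 exactly.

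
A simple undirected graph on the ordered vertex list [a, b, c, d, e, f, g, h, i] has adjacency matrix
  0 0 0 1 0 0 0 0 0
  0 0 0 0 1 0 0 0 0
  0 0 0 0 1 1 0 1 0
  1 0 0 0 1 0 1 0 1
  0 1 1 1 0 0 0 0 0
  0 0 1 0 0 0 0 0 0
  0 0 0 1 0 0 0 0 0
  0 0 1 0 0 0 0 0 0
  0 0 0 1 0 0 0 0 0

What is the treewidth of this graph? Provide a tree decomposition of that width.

Treewidth 1.
Bags: B1 = {d, e}  B2 = {b, e}  B3 = {d, i}  B4 = {a, d}  B5 = {c, e}  B6 = {d, g}  B7 = {c, h}  B8 = {c, f}
Tree: B1–B2, B1–B3, B3–B4, B2–B5, B3–B6, B5–B7, B5–B8

Each bag holds 2 vertices, so the decomposition has width 1, which upper-bounds the treewidth. Since G has at least one edge (e.g. e–d), it is not an edgeless graph, so tw(G) ≥ 1. Therefore the treewidth is 1.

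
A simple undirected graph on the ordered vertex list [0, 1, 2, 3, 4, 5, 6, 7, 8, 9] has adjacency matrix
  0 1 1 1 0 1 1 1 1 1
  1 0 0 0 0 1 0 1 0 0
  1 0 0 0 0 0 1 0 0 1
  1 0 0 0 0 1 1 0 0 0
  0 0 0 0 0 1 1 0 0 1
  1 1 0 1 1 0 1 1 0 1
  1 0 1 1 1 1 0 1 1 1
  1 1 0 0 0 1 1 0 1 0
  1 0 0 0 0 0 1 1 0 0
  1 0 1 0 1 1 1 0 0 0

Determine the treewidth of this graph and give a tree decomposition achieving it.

Each bag holds 4 vertices, so the decomposition has width 3, which upper-bounds the treewidth. For the lower bound, the 4 vertices {0, 1, 5, 7} are pairwise adjacent, and any tree decomposition puts a clique entirely inside one bag — forcing width ≥ 3. Combining the bounds, tw(G) = 3.

Treewidth 3.
One such decomposition:
Bags: B1 = {4, 5, 6, 9}  B2 = {0, 5, 6, 9}  B3 = {0, 5, 6, 7}  B4 = {0, 2, 6, 9}  B5 = {0, 1, 5, 7}  B6 = {0, 3, 5, 6}  B7 = {0, 6, 7, 8}
Tree: B1–B2, B2–B3, B2–B4, B3–B5, B2–B6, B3–B7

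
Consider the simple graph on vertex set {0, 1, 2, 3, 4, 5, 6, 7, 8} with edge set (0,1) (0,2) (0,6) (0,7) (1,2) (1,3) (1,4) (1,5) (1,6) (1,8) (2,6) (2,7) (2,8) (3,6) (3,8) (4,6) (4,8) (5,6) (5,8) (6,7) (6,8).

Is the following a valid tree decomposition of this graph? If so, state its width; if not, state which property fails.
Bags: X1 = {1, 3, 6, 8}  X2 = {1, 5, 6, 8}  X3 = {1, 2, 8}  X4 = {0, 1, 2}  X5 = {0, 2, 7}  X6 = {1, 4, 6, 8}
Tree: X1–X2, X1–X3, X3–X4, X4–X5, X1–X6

No — edge (6,2) lies in no bag.

A tree decomposition must satisfy three properties: every vertex lies in some bag; for every edge, both endpoints lie together in some bag; and for every vertex, the bags containing it form a connected subtree. Here edge (6,2) lies in no bag, so the decomposition is invalid.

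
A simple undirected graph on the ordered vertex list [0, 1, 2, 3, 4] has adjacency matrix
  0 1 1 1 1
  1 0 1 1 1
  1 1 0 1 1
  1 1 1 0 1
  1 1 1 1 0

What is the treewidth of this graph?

A width-4 tree decomposition is:
Bags: B1 = {0, 1, 2, 3, 4}
Tree: (single bag)
A single bag containing all 5 vertices is trivially a valid decomposition of width 4. On the other hand G contains the 5-clique {0, 1, 2, 3, 4}. A clique must lie in a single bag of any decomposition, so no decomposition can have width below 4. The upper and lower bounds meet at 4, so that is the treewidth.

4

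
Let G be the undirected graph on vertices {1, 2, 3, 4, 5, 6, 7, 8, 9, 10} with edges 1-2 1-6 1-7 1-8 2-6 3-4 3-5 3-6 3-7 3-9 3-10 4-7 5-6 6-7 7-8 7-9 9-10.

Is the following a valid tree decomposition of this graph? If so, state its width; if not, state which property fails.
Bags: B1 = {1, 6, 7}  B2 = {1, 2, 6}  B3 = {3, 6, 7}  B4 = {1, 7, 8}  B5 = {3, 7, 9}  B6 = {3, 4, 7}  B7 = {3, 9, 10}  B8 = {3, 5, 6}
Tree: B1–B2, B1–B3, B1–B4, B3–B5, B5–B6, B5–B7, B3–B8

Vertex coverage: the bags together contain {1, 2, 3, 4, 5, 6, 7, 8, 9, 10}, the full vertex set. Edge coverage: each edge of G has both endpoints in at least one bag. Running intersection: for every vertex, the bags containing it form a connected subtree. All three properties hold, so this is a valid tree decomposition of width max|bag| − 1 = 2, and hence tw(G) ≤ 2.

Yes; width 2.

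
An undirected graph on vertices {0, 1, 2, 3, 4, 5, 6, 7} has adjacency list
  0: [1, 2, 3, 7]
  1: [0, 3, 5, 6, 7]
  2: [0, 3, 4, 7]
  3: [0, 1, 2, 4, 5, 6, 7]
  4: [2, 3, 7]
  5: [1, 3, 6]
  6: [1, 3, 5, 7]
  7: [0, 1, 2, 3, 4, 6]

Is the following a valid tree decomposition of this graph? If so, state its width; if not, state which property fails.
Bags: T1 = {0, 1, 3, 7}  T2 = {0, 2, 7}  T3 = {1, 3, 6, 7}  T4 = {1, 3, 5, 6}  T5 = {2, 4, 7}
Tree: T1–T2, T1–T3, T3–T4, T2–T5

A tree decomposition must satisfy three properties: every vertex lies in some bag; for every edge, both endpoints lie together in some bag; and for every vertex, the bags containing it form a connected subtree. Here edge (3,2) lies in no bag, so the decomposition is invalid.

No — edge (3,2) lies in no bag.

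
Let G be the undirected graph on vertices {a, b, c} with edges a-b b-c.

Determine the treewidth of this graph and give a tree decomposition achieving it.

Every bag has size at most 2, so the width is 2 − 1 = 1 and tw(G) ≤ 1. Since G has at least one edge (e.g. a–b), it is not an edgeless graph, so tw(G) ≥ 1. Combining the bounds, tw(G) = 1.

Treewidth 1.
One optimal decomposition is:
Bags: B1 = {a, b}  B2 = {b, c}
Tree: B1–B2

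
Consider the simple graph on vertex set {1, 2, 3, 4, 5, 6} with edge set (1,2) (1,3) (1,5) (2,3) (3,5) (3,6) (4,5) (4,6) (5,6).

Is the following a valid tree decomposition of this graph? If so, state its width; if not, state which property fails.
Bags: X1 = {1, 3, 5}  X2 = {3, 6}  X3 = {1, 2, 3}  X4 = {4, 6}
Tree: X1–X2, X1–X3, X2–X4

A tree decomposition must satisfy three properties: every vertex lies in some bag; for every edge, both endpoints lie together in some bag; and for every vertex, the bags containing it form a connected subtree. Here edge (5,6) lies in no bag, so the decomposition is invalid.

No — edge (5,6) lies in no bag.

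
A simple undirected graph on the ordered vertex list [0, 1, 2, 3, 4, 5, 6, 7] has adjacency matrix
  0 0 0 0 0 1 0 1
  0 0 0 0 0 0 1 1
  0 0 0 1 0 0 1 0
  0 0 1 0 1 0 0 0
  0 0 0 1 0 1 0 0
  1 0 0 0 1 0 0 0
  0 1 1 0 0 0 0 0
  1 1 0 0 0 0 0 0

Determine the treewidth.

A width-2 tree decomposition is:
Bags: B1 = {0, 1, 7}  B2 = {0, 1, 6}  B3 = {0, 2, 6}  B4 = {0, 2, 3}  B5 = {0, 3, 4}  B6 = {0, 4, 5}
Tree: B1–B2, B2–B3, B3–B4, B4–B5, B5–B6
Each bag holds 3 vertices, so the decomposition has width 2, which upper-bounds the treewidth. The edges 0–7–1–6–2–3–4–5–0 form a cycle, so G is not a tree and its treewidth is at least 2. Combining the bounds, tw(G) = 2.

2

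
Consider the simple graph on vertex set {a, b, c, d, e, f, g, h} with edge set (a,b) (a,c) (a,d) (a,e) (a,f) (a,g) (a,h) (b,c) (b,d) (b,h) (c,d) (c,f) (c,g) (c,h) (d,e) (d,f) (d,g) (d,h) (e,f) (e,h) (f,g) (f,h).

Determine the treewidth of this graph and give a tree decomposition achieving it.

Each bag holds 5 vertices, so the decomposition has width 4, which upper-bounds the treewidth. On the other hand G contains the 5-clique {a, c, d, f, g}. A clique must lie in a single bag of any decomposition, so no decomposition can have width below 4. Hence tw(G) = 4 exactly.

Treewidth 4.
Bags: B1 = {a, c, d, f, h}  B2 = {a, d, e, f, h}  B3 = {a, b, c, d, h}  B4 = {a, c, d, f, g}
Tree: B1–B2, B1–B3, B1–B4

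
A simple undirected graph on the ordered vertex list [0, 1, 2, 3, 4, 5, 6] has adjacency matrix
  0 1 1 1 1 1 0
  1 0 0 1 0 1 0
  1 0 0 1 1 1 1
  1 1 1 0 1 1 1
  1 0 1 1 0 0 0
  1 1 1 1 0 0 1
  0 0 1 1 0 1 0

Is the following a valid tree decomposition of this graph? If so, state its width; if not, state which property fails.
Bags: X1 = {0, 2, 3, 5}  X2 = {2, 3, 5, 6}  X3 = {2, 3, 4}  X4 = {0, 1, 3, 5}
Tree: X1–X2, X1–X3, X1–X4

No — edge (0,4) lies in no bag.

A tree decomposition must satisfy three properties: every vertex lies in some bag; for every edge, both endpoints lie together in some bag; and for every vertex, the bags containing it form a connected subtree. Here edge (0,4) lies in no bag, so the decomposition is invalid.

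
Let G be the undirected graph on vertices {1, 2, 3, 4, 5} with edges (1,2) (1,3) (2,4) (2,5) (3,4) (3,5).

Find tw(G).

2

A width-2 tree decomposition is:
Bags: B1 = {2, 3, 4}  B2 = {1, 2, 3}  B3 = {2, 3, 5}
Tree: B1–B2, B2–B3
Every bag has size at most 3, so the width is 3 − 1 = 2 and tw(G) ≤ 2. Since 4–3–1–2–4 is a cycle in G, G is not acyclic. Forests are exactly the graphs of treewidth ≤ 1, so tw(G) ≥ 2. Hence tw(G) = 2 exactly.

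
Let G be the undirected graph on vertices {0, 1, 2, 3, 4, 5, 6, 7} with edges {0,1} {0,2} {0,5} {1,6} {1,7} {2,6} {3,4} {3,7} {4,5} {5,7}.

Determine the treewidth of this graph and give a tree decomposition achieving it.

Each bag holds 3 vertices, so the decomposition has width 2, which upper-bounds the treewidth. The edges 6–2–0–1–6 form a cycle, so G is not a tree and its treewidth is at least 2. Combining the bounds, tw(G) = 2.

Treewidth 2.
One optimal decomposition is:
Bags: B1 = {1, 2, 6}  B2 = {0, 1, 2}  B3 = {0, 1, 7}  B4 = {0, 5, 7}  B5 = {3, 5, 7}  B6 = {3, 4, 5}
Tree: B1–B2, B2–B3, B3–B4, B4–B5, B5–B6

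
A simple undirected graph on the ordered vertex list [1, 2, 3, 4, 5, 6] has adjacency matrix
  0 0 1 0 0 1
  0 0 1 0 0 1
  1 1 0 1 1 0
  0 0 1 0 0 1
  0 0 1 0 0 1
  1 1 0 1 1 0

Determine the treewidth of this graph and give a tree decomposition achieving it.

Treewidth 2.
One such decomposition:
Bags: B1 = {3, 4, 6}  B2 = {1, 3, 6}  B3 = {2, 3, 6}  B4 = {3, 5, 6}
Tree: B1–B2, B2–B3, B3–B4

Each bag holds 3 vertices, so the decomposition has width 2, which upper-bounds the treewidth. For the lower bound, G contains the cycle 4–3–1–6–4, so G is not a forest; only forests have treewidth ≤ 1, hence tw(G) ≥ 2. The upper and lower bounds meet at 2, so that is the treewidth.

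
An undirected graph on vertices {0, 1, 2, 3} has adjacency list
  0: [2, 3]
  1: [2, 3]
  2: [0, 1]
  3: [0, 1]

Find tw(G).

2

A width-2 tree decomposition is:
Bags: B1 = {0, 2, 3}  B2 = {1, 2, 3}
Tree: B1–B2
The largest bag has 3 vertices, giving width 2; this decomposition certifies tw(G) ≤ 2. For the lower bound, G contains the cycle 2–0–3–1–2, so G is not a forest; only forests have treewidth ≤ 1, hence tw(G) ≥ 2. Combining the bounds, tw(G) = 2.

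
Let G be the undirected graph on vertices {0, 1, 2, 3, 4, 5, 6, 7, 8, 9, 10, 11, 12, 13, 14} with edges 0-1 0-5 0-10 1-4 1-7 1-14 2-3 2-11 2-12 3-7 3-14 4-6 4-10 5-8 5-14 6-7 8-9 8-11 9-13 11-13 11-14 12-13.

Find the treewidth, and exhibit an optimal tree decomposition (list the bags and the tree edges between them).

Each bag holds 4 vertices, so the decomposition has width 3, which upper-bounds the treewidth. For the lower bound: the 4 vertex sets {9,12,13}, {8}, {11}, {2,3,5,14} are disjoint, each induces a connected subgraph, and every pair is joined by at least one edge of G. Contracting each set to a single vertex therefore yields K_{4} as a minor, and since treewidth is minor-monotone, tw(G) ≥ tw(K_{4}) = 3. Therefore the treewidth is 3.

Treewidth 3.
One such decomposition:
Bags: B1 = {8, 9, 12, 13}  B2 = {8, 11, 12, 13}  B3 = {2, 8, 11, 12}  B4 = {2, 5, 8, 11}  B5 = {2, 5, 11, 14}  B6 = {2, 3, 5, 14}  B7 = {0, 3, 5, 14}  B8 = {0, 1, 3, 14}  B9 = {0, 1, 3, 7}  B10 = {0, 1, 7, 10}  B11 = {1, 4, 7, 10}  B12 = {4, 6, 7, 10}
Tree: B1–B2, B2–B3, B3–B4, B4–B5, B5–B6, B6–B7, B7–B8, B8–B9, B9–B10, B10–B11, B11–B12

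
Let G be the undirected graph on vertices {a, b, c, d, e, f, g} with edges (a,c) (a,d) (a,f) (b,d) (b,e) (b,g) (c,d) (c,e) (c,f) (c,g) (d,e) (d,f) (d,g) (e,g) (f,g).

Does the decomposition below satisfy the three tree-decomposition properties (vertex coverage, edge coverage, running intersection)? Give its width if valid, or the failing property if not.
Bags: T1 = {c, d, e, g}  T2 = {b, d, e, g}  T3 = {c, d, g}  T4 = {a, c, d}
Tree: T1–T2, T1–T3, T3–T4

No — vertex f appears in no bag.

A tree decomposition must satisfy three properties: every vertex lies in some bag; for every edge, both endpoints lie together in some bag; and for every vertex, the bags containing it form a connected subtree. Here vertex f appears in no bag, so the decomposition is invalid.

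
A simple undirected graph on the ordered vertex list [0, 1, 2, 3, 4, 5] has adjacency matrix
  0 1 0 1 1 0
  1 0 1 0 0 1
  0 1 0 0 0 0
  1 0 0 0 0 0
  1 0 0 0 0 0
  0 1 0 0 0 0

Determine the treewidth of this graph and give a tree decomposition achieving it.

Treewidth 1.
Bags: B1 = {0, 1}  B2 = {1, 5}  B3 = {0, 4}  B4 = {0, 3}  B5 = {1, 2}
Tree: B1–B2, B1–B3, B3–B4, B2–B5

Every bag has size at most 2, so the width is 2 − 1 = 1 and tw(G) ≤ 1. G has an edge, so its treewidth is at least 1. Therefore the treewidth is 1.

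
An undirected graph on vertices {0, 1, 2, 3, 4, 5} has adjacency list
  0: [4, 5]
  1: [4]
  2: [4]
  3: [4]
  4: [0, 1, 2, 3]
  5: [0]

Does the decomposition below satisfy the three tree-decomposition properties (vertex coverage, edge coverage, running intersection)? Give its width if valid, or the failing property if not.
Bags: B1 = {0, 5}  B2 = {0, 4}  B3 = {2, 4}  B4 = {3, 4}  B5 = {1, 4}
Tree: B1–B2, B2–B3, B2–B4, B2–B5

Checking the three conditions: (i) the bags cover all of {0, 1, 2, 3, 4, 5}; (ii) for each edge, some bag contains both endpoints; (iii) the bags containing any fixed vertex form a subtree. All hold, so the decomposition is valid with width 2 − 1 = 1.

Yes; width 1.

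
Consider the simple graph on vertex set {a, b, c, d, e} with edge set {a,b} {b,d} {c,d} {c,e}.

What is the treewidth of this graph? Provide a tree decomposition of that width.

Treewidth 1.
Bags: B1 = {a, b}  B2 = {b, d}  B3 = {c, d}  B4 = {c, e}
Tree: B1–B2, B2–B3, B3–B4

Every bag has size at most 2, so the width is 2 − 1 = 1 and tw(G) ≤ 1. G has an edge, so its treewidth is at least 1. The upper and lower bounds meet at 1, so that is the treewidth.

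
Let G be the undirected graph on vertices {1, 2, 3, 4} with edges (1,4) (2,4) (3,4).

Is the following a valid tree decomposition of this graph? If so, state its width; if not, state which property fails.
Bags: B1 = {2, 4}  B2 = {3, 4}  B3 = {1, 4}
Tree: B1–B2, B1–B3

Yes; width 1.

Vertex coverage: the bags together contain {1, 2, 3, 4}, the full vertex set. Edge coverage: each edge of G has both endpoints in at least one bag. Running intersection: for every vertex, the bags containing it form a connected subtree. All three properties hold, so this is a valid tree decomposition of width max|bag| − 1 = 1, and hence tw(G) ≤ 1.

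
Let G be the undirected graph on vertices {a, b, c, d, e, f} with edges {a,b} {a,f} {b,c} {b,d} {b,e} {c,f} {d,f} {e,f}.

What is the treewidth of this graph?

2

A width-2 tree decomposition is:
Bags: B1 = {b, d, f}  B2 = {b, c, f}  B3 = {a, b, f}  B4 = {b, e, f}
Tree: B1–B2, B2–B3, B3–B4
The largest bag has 3 vertices, giving width 2; this decomposition certifies tw(G) ≤ 2. The edges d–b–c–f–d form a cycle, so G is not a tree and its treewidth is at least 2. The upper and lower bounds meet at 2, so that is the treewidth.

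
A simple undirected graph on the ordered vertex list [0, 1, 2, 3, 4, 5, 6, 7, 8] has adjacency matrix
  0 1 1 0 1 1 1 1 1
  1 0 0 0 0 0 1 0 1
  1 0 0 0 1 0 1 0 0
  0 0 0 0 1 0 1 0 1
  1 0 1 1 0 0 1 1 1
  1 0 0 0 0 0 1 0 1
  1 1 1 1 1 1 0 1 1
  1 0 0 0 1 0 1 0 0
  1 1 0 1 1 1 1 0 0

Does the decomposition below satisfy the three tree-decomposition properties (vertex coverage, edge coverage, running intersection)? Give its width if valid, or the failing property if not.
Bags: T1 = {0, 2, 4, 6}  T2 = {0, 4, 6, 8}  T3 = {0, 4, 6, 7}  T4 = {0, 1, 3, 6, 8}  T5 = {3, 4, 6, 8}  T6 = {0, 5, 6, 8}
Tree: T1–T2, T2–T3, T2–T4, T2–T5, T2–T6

No — bags containing vertex 3 are not connected in the tree.

A tree decomposition must satisfy three properties: every vertex lies in some bag; for every edge, both endpoints lie together in some bag; and for every vertex, the bags containing it form a connected subtree. Here bags containing vertex 3 are not connected in the tree, so the decomposition is invalid.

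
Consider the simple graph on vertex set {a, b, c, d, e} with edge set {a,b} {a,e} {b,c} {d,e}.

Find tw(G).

1

A width-1 tree decomposition is:
Bags: B1 = {d, e}  B2 = {a, e}  B3 = {a, b}  B4 = {b, c}
Tree: B1–B2, B2–B3, B3–B4
The largest bag has 2 vertices, giving width 1; this decomposition certifies tw(G) ≤ 1. Any graph with an edge has treewidth ≥ 1, and G has the edge d–e. Therefore the treewidth is 1.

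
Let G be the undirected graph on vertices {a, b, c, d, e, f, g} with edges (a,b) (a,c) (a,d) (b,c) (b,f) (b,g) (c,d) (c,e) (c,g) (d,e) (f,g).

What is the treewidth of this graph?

2

A width-2 tree decomposition is:
Bags: B1 = {b, c, g}  B2 = {a, b, c}  B3 = {b, f, g}  B4 = {a, c, d}  B5 = {c, d, e}
Tree: B1–B2, B1–B3, B2–B4, B4–B5
Each bag holds 3 vertices, so the decomposition has width 2, which upper-bounds the treewidth. For the lower bound, the 3 vertices {c, d, e} are pairwise adjacent, and any tree decomposition puts a clique entirely inside one bag — forcing width ≥ 2. Hence tw(G) = 2 exactly.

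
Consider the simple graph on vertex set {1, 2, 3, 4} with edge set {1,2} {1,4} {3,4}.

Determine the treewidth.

1

A width-1 tree decomposition is:
Bags: B1 = {1, 4}  B2 = {1, 2}  B3 = {3, 4}
Tree: B1–B2, B1–B3
Each bag holds 2 vertices, so the decomposition has width 1, which upper-bounds the treewidth. G has an edge, so its treewidth is at least 1. Combining the bounds, tw(G) = 1.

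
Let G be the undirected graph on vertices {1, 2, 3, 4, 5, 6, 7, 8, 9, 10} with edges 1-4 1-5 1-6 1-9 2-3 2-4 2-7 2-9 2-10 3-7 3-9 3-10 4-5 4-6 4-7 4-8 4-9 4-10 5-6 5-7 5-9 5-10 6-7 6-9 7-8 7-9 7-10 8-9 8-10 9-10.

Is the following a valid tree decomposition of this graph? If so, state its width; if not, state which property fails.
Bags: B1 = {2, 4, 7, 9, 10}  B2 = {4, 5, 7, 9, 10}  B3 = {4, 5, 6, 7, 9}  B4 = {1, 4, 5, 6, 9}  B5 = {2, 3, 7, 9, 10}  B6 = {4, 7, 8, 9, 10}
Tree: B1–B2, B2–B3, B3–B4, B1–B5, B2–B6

Yes; width 4.

Checking the three conditions: (i) the bags cover all of {1, 2, 3, 4, 5, 6, 7, 8, 9, 10}; (ii) for each edge, some bag contains both endpoints; (iii) the bags containing any fixed vertex form a subtree. All hold, so the decomposition is valid with width 5 − 1 = 4.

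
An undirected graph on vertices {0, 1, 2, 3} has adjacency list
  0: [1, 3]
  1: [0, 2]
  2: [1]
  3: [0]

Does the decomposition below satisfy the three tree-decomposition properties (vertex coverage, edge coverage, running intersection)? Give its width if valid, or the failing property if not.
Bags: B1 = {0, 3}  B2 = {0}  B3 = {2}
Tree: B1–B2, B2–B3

No — vertex 1 appears in no bag.

A tree decomposition must satisfy three properties: every vertex lies in some bag; for every edge, both endpoints lie together in some bag; and for every vertex, the bags containing it form a connected subtree. Here vertex 1 appears in no bag, so the decomposition is invalid.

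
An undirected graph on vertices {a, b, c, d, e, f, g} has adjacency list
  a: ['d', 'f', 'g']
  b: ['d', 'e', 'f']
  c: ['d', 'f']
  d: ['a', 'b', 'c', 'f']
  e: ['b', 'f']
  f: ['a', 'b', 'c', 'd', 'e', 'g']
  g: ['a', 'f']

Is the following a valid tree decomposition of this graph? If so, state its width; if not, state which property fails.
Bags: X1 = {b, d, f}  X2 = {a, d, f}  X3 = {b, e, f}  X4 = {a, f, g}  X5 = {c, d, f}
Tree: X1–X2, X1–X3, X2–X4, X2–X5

Yes; width 2.

Vertex coverage: the bags together contain {a, b, c, d, e, f, g}, the full vertex set. Edge coverage: each edge of G has both endpoints in at least one bag. Running intersection: for every vertex, the bags containing it form a connected subtree. All three properties hold, so this is a valid tree decomposition of width max|bag| − 1 = 2, and hence tw(G) ≤ 2.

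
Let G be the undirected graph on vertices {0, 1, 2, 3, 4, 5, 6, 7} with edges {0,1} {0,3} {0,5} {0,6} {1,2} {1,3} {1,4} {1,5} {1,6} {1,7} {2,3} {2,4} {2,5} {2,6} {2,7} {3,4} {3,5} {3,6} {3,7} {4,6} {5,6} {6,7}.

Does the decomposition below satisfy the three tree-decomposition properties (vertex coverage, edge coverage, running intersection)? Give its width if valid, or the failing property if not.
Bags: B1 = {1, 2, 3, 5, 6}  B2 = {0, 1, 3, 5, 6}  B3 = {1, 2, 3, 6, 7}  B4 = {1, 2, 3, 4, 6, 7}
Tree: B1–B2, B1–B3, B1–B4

No — bags containing vertex 7 are not connected in the tree.

A tree decomposition must satisfy three properties: every vertex lies in some bag; for every edge, both endpoints lie together in some bag; and for every vertex, the bags containing it form a connected subtree. Here bags containing vertex 7 are not connected in the tree, so the decomposition is invalid.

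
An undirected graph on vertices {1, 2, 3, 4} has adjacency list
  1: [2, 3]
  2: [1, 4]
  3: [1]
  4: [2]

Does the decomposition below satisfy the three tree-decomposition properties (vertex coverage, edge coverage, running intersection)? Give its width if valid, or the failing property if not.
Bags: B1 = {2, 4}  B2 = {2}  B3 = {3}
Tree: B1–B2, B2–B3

A tree decomposition must satisfy three properties: every vertex lies in some bag; for every edge, both endpoints lie together in some bag; and for every vertex, the bags containing it form a connected subtree. Here vertex 1 appears in no bag, so the decomposition is invalid.

No — vertex 1 appears in no bag.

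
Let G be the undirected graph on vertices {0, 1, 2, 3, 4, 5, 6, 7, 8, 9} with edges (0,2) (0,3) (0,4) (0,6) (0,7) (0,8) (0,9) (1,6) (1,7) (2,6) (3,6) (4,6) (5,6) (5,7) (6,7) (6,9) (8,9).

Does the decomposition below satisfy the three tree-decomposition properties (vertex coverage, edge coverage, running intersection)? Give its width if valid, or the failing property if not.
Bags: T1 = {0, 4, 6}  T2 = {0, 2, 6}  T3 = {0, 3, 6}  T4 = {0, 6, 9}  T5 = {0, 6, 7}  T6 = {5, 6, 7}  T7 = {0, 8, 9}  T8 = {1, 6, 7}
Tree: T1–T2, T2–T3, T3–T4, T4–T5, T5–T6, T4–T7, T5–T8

Yes; width 2.

Vertex coverage: the bags together contain {0, 1, 2, 3, 4, 5, 6, 7, 8, 9}, the full vertex set. Edge coverage: each edge of G has both endpoints in at least one bag. Running intersection: for every vertex, the bags containing it form a connected subtree. All three properties hold, so this is a valid tree decomposition of width max|bag| − 1 = 2, and hence tw(G) ≤ 2.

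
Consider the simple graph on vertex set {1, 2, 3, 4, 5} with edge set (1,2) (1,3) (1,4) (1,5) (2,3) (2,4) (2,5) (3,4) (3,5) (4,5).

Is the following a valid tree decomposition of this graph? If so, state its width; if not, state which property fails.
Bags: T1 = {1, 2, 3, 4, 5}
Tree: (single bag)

Yes; width 4.

Every vertex of G appears in some bag (union = {1, 2, 3, 4, 5}); every edge is covered by a bag; and for each vertex v the set of bags containing v is connected in the bag tree. The decomposition is therefore valid. The largest bag has 5 vertices, so the width is 4.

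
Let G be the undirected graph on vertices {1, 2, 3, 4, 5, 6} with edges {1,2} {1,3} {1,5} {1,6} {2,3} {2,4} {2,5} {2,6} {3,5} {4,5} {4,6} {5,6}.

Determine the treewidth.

3

A width-3 tree decomposition is:
Bags: B1 = {2, 4, 5, 6}  B2 = {1, 2, 5, 6}  B3 = {1, 2, 3, 5}
Tree: B1–B2, B2–B3
Each bag holds 4 vertices, so the decomposition has width 3, which upper-bounds the treewidth. On the other hand G contains the 4-clique {1, 2, 3, 5}. A clique must lie in a single bag of any decomposition, so no decomposition can have width below 3. The upper and lower bounds meet at 3, so that is the treewidth.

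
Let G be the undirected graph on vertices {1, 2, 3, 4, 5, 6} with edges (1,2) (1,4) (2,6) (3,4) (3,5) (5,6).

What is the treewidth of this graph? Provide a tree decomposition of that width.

Each bag holds 3 vertices, so the decomposition has width 2, which upper-bounds the treewidth. For the lower bound, G contains the cycle 2–1–4–3–5–6–2, so G is not a forest; only forests have treewidth ≤ 1, hence tw(G) ≥ 2. Combining the bounds, tw(G) = 2.

Treewidth 2.
Bags: B1 = {1, 2, 4}  B2 = {2, 3, 4}  B3 = {2, 3, 5}  B4 = {2, 5, 6}
Tree: B1–B2, B2–B3, B3–B4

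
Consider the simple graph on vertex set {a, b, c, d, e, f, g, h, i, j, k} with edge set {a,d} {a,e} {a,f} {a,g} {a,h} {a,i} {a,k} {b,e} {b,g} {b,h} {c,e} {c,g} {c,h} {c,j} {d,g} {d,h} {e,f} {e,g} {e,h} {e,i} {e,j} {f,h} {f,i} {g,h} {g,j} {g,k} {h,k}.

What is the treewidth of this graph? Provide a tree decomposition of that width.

The largest bag has 4 vertices, giving width 3; this decomposition certifies tw(G) ≤ 3. For the lower bound, the 4 vertices {c, e, g, j} are pairwise adjacent, and any tree decomposition puts a clique entirely inside one bag — forcing width ≥ 3. Therefore the treewidth is 3.

Treewidth 3.
Bags: B1 = {a, e, g, h}  B2 = {a, g, h, k}  B3 = {a, e, f, h}  B4 = {b, e, g, h}  B5 = {a, e, f, i}  B6 = {c, e, g, h}  B7 = {a, d, g, h}  B8 = {c, e, g, j}
Tree: B1–B2, B1–B3, B1–B4, B3–B5, B1–B6, B2–B7, B6–B8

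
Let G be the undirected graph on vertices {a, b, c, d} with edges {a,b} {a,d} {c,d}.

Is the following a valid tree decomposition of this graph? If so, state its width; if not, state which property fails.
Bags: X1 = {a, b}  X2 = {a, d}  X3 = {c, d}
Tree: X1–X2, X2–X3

Checking the three conditions: (i) the bags cover all of {a, b, c, d}; (ii) for each edge, some bag contains both endpoints; (iii) the bags containing any fixed vertex form a subtree. All hold, so the decomposition is valid with width 2 − 1 = 1.

Yes; width 1.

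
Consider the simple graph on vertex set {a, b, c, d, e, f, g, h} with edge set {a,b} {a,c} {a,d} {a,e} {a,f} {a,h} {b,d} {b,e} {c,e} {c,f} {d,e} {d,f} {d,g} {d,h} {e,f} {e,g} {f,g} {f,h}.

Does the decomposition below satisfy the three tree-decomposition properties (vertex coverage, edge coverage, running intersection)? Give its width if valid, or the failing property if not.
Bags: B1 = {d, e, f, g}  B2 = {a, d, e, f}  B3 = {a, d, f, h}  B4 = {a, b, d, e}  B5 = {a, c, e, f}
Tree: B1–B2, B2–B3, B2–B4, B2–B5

Yes; width 3.

Checking the three conditions: (i) the bags cover all of {a, b, c, d, e, f, g, h}; (ii) for each edge, some bag contains both endpoints; (iii) the bags containing any fixed vertex form a subtree. All hold, so the decomposition is valid with width 4 − 1 = 3.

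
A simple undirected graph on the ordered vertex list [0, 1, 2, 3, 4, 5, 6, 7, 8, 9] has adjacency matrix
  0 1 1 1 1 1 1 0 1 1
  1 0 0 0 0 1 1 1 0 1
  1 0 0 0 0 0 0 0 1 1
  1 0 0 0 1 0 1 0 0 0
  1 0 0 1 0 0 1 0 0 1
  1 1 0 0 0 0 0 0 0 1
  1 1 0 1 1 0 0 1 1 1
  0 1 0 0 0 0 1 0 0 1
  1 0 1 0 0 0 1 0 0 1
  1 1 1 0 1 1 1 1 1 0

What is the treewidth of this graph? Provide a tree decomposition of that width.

Every bag has size at most 4, so the width is 4 − 1 = 3 and tw(G) ≤ 3. Conversely, {0, 2, 8, 9} is a clique of size 4, and the vertices of any clique must share a bag in every tree decomposition; so some bag has ≥ 4 vertices and tw(G) ≥ 3. Hence tw(G) = 3 exactly.

Treewidth 3.
One such decomposition:
Bags: B1 = {0, 1, 6, 9}  B2 = {1, 6, 7, 9}  B3 = {0, 6, 8, 9}  B4 = {0, 1, 5, 9}  B5 = {0, 4, 6, 9}  B6 = {0, 2, 8, 9}  B7 = {0, 3, 4, 6}
Tree: B1–B2, B1–B3, B1–B4, B3–B5, B3–B6, B5–B7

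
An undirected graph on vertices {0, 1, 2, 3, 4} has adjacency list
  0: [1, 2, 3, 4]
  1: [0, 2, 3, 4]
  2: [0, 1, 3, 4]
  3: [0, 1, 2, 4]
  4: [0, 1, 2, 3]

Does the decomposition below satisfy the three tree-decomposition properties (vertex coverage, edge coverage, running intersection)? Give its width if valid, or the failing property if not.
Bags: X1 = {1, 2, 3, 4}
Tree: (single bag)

A tree decomposition must satisfy three properties: every vertex lies in some bag; for every edge, both endpoints lie together in some bag; and for every vertex, the bags containing it form a connected subtree. Here vertex 0 appears in no bag, so the decomposition is invalid.

No — vertex 0 appears in no bag.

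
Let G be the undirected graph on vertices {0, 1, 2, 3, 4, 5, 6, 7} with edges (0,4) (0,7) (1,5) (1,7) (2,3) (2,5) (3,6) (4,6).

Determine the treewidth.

2

A width-2 tree decomposition is:
Bags: B1 = {0, 4, 7}  B2 = {4, 6, 7}  B3 = {3, 6, 7}  B4 = {2, 3, 7}  B5 = {2, 5, 7}  B6 = {1, 5, 7}
Tree: B1–B2, B2–B3, B3–B4, B4–B5, B5–B6
Every bag has size at most 3, so the width is 3 − 1 = 2 and tw(G) ≤ 2. Since 7–0–4–6–3–2–5–1–7 is a cycle in G, G is not acyclic. Forests are exactly the graphs of treewidth ≤ 1, so tw(G) ≥ 2. Hence tw(G) = 2 exactly.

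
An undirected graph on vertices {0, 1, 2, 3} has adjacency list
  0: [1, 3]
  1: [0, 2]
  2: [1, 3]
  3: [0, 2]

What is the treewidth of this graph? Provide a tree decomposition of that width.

Treewidth 2.
One optimal decomposition is:
Bags: B1 = {0, 1, 3}  B2 = {1, 2, 3}
Tree: B1–B2

Each bag holds 3 vertices, so the decomposition has width 2, which upper-bounds the treewidth. For the lower bound, G contains the cycle 3–0–1–2–3, so G is not a forest; only forests have treewidth ≤ 1, hence tw(G) ≥ 2. Therefore the treewidth is 2.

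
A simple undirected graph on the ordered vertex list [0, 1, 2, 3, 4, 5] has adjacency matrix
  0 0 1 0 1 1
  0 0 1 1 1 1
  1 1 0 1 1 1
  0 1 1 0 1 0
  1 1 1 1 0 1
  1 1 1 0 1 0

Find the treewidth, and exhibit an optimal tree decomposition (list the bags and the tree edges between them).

Each bag holds 4 vertices, so the decomposition has width 3, which upper-bounds the treewidth. On the other hand G contains the 4-clique {0, 2, 4, 5}. A clique must lie in a single bag of any decomposition, so no decomposition can have width below 3. Hence tw(G) = 3 exactly.

Treewidth 3.
One optimal decomposition is:
Bags: B1 = {1, 2, 4, 5}  B2 = {1, 2, 3, 4}  B3 = {0, 2, 4, 5}
Tree: B1–B2, B1–B3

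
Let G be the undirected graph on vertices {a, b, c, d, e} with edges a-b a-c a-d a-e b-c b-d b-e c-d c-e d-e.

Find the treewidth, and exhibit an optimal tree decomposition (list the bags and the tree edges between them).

A single bag containing all 5 vertices is trivially a valid decomposition of width 4. For the lower bound, the 5 vertices {a, b, c, d, e} are pairwise adjacent, and any tree decomposition puts a clique entirely inside one bag — forcing width ≥ 4. Combining the bounds, tw(G) = 4.

Treewidth 4.
One such decomposition:
Bags: B1 = {a, b, c, d, e}
Tree: (single bag)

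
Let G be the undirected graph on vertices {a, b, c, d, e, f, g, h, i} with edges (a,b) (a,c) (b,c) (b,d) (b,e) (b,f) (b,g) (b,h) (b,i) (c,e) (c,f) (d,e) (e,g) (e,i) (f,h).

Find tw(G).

A width-2 tree decomposition is:
Bags: B1 = {b, c, f}  B2 = {b, c, e}  B3 = {b, d, e}  B4 = {a, b, c}  B5 = {b, f, h}  B6 = {b, e, i}  B7 = {b, e, g}
Tree: B1–B2, B2–B3, B2–B4, B1–B5, B3–B6, B3–B7
The largest bag has 3 vertices, giving width 2; this decomposition certifies tw(G) ≤ 2. On the other hand G contains the 3-clique {a, b, c}. A clique must lie in a single bag of any decomposition, so no decomposition can have width below 2. The upper and lower bounds meet at 2, so that is the treewidth.

2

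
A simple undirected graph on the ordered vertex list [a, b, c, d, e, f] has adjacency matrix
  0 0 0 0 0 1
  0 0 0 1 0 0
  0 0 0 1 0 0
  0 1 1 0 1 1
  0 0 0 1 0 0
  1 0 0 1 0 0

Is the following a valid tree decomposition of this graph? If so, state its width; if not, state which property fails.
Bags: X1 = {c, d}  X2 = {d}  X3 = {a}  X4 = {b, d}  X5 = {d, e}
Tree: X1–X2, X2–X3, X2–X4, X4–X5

A tree decomposition must satisfy three properties: every vertex lies in some bag; for every edge, both endpoints lie together in some bag; and for every vertex, the bags containing it form a connected subtree. Here vertex f appears in no bag, so the decomposition is invalid.

No — vertex f appears in no bag.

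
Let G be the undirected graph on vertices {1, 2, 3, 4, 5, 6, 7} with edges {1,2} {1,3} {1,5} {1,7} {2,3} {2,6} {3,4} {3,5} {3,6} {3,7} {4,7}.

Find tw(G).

2

A width-2 tree decomposition is:
Bags: B1 = {3, 4, 7}  B2 = {1, 3, 7}  B3 = {1, 2, 3}  B4 = {2, 3, 6}  B5 = {1, 3, 5}
Tree: B1–B2, B2–B3, B3–B4, B3–B5
The largest bag has 3 vertices, giving width 2; this decomposition certifies tw(G) ≤ 2. Conversely, {1, 2, 3} is a clique of size 3, and the vertices of any clique must share a bag in every tree decomposition; so some bag has ≥ 3 vertices and tw(G) ≥ 2. Therefore the treewidth is 2.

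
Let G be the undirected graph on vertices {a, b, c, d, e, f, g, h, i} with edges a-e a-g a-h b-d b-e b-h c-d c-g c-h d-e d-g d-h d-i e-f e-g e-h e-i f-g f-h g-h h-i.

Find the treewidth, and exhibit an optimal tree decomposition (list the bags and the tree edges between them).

Every bag has size at most 4, so the width is 4 − 1 = 3 and tw(G) ≤ 3. For the lower bound, the 4 vertices {d, e, g, h} are pairwise adjacent, and any tree decomposition puts a clique entirely inside one bag — forcing width ≥ 3. The upper and lower bounds meet at 3, so that is the treewidth.

Treewidth 3.
One such decomposition:
Bags: B1 = {c, d, g, h}  B2 = {d, e, g, h}  B3 = {d, e, h, i}  B4 = {a, e, g, h}  B5 = {e, f, g, h}  B6 = {b, d, e, h}
Tree: B1–B2, B2–B3, B2–B4, B2–B5, B3–B6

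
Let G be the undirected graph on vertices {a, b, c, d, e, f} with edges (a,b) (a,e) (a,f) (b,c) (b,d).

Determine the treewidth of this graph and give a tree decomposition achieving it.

Treewidth 1.
One such decomposition:
Bags: B1 = {a, e}  B2 = {a, f}  B3 = {a, b}  B4 = {b, d}  B5 = {b, c}
Tree: B1–B2, B1–B3, B3–B4, B3–B5

Each bag holds 2 vertices, so the decomposition has width 1, which upper-bounds the treewidth. Since G has at least one edge (e.g. e–a), it is not an edgeless graph, so tw(G) ≥ 1. Combining the bounds, tw(G) = 1.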